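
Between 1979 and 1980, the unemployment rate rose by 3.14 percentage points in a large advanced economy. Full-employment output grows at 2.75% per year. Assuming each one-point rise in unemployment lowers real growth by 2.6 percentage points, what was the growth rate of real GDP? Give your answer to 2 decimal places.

Growth-rate Okun's law: g_Y = g_Y* - β × Δu.
g_Y = 2.75 - 2.6 × (3.14) = 2.75 - 8.164 = -5.414%, i.e. -5.41% to 2 d.p.

-5.41%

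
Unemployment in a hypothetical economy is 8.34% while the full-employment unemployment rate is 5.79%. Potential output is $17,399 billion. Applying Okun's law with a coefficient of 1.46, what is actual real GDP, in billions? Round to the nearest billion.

Unemployment gap = 8.34 - 5.79 = 2.55 points, so the output gap is -1.46 × 2.55 = -3.723%.
Actual GDP = 17399 × (1 - 3.723/100) = 17399 × 0.96277 ≈ 16751 billion.

$16,751 billion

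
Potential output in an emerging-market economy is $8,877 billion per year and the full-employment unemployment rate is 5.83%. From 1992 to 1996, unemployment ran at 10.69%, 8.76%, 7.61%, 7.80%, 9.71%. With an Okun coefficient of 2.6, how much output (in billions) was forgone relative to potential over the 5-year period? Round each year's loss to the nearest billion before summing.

Year 1992: gap = -2.6 × (10.69 - 5.83) = -12.636%, loss ≈ 8877 × 12.636/100 ≈ 1122.
Year 1993: gap = -2.6 × (8.76 - 5.83) = -7.618%, loss ≈ 8877 × 7.618/100 ≈ 676.
Year 1994: gap = -2.6 × (7.61 - 5.83) = -4.628%, loss ≈ 8877 × 4.628/100 ≈ 411.
Year 1995: gap = -2.6 × (7.8 - 5.83) = -5.122%, loss ≈ 8877 × 5.122/100 ≈ 455.
Year 1996: gap = -2.6 × (9.71 - 5.83) = -10.088%, loss ≈ 8877 × 10.088/100 ≈ 896.
Total lost output = 1122 + 676 + 411 + 455 + 896 = 3560 billion.

$3,560 billion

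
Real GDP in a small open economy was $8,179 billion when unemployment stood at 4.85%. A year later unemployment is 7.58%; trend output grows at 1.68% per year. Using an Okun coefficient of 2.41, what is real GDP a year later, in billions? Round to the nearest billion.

$7,778 billion

Δu = 7.58 - 4.85 = 2.73 points.
Okun's law (growth form): g_Y = g_Y* - β × Δu = 1.68 - 2.41 × (2.73) = 1.68 - 6.5793 = -4.8993%.
Real GDP in the next year = 8179 × (1 - 4.8993/100) = 8179 × 0.951007 ≈ 7778 billion.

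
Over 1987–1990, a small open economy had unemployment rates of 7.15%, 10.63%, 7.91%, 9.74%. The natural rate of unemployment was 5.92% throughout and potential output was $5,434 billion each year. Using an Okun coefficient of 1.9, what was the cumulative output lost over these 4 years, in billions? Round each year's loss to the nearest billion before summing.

$1,212 billion

Year 1987: gap = -1.9 × (7.15 - 5.92) = -2.337%, loss ≈ 5434 × 2.337/100 ≈ 127.
Year 1988: gap = -1.9 × (10.63 - 5.92) = -8.949%, loss ≈ 5434 × 8.949/100 ≈ 486.
Year 1989: gap = -1.9 × (7.91 - 5.92) = -3.781%, loss ≈ 5434 × 3.781/100 ≈ 205.
Year 1990: gap = -1.9 × (9.74 - 5.92) = -7.258%, loss ≈ 5434 × 7.258/100 ≈ 394.
Total lost output = 127 + 486 + 205 + 394 = 1212 billion.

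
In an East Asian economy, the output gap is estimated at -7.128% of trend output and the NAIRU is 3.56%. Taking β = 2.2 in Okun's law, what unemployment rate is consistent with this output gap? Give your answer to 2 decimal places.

6.80%

From Okun's law, u - u* = -(output gap)/β = -(-7.128)/2.2 = 3.24 points.
So u = 3.56 + 3.24 = 6.80%.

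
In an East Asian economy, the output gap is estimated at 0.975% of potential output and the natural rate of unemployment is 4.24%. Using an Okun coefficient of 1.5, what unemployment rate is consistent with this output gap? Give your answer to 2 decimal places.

3.59%

From Okun's law, u - u* = -(output gap)/β = -(0.975)/1.5 = -0.65 points.
So u = 4.24 - 0.65 = 3.59%.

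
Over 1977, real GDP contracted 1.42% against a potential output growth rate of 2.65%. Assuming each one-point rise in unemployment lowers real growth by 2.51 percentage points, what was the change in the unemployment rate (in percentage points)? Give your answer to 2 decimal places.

1.62 percentage points

Growth-rate Okun's law: g_Y = g_Y* - β × Δu, so Δu = (g_Y* - g_Y)/β.
Δu = (2.65 + 1.42)/2.51 = 4.07/2.51 = 1.62 percentage points.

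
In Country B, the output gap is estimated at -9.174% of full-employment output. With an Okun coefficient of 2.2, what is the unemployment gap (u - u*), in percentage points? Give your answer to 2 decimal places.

4.17 percentage points

Okun's law: output gap = -β × (u - u*), so u - u* = -(output gap)/β.
u - u* = -(-9.174)/2.2 = 4.17 percentage points.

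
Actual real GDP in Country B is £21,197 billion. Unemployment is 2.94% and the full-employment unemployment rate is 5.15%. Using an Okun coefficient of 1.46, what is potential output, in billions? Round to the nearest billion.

Unemployment gap = 2.94 - 5.15 = -2.21 points, so output gap = -1.46 × (-2.21) = 3.2266%.
Since Y = Y* × (1 + gap/100), Y* = 21197/1.032266 ≈ 20534 billion.

£20,534 billion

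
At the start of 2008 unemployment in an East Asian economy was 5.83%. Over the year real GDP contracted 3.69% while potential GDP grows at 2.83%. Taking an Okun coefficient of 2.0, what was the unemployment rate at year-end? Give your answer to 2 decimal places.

Growth-rate Okun's law: g_Y = g_Y* - β × Δu, so Δu = (g_Y* - g_Y)/β.
Δu = (2.83 + 3.69)/2.0 = 6.52/2.0 = 3.26 percentage points.
Year-end unemployment = 5.83 + 3.26 = 9.09%.

9.09%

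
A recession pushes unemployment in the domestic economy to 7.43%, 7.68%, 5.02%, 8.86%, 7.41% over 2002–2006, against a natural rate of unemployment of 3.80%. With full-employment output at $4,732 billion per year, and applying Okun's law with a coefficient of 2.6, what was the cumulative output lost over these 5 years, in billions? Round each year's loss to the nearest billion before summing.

Year 2002: gap = -2.6 × (7.43 - 3.8) = -9.438%, loss ≈ 4732 × 9.438/100 ≈ 447.
Year 2003: gap = -2.6 × (7.68 - 3.8) = -10.088%, loss ≈ 4732 × 10.088/100 ≈ 477.
Year 2004: gap = -2.6 × (5.02 - 3.8) = -3.172%, loss ≈ 4732 × 3.172/100 ≈ 150.
Year 2005: gap = -2.6 × (8.86 - 3.8) = -13.156%, loss ≈ 4732 × 13.156/100 ≈ 623.
Year 2006: gap = -2.6 × (7.41 - 3.8) = -9.386%, loss ≈ 4732 × 9.386/100 ≈ 444.
Total lost output = 447 + 477 + 150 + 623 + 444 = 2141 billion.

$2,141 billion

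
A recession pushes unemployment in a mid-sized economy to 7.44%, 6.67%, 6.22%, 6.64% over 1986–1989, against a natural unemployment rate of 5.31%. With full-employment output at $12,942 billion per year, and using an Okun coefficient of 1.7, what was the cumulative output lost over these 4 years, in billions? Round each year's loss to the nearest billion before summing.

$1,261 billion

Year 1986: gap = -1.7 × (7.44 - 5.31) = -3.621%, loss ≈ 12942 × 3.621/100 ≈ 469.
Year 1987: gap = -1.7 × (6.67 - 5.31) = -2.312%, loss ≈ 12942 × 2.312/100 ≈ 299.
Year 1988: gap = -1.7 × (6.22 - 5.31) = -1.547%, loss ≈ 12942 × 1.547/100 ≈ 200.
Year 1989: gap = -1.7 × (6.64 - 5.31) = -2.261%, loss ≈ 12942 × 2.261/100 ≈ 293.
Total lost output = 469 + 299 + 200 + 293 = 1261 billion.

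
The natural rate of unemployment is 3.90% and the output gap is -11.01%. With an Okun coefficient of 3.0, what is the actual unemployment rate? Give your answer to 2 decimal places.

From Okun's law, u - u* = -(output gap)/β = -(-11.01)/3.0 = 3.67 points.
So u = 3.9 + 3.67 = 7.57%.

7.57%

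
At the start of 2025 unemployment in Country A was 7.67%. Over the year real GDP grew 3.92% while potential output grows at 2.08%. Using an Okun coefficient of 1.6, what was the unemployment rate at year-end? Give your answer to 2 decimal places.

6.52%

Growth-rate Okun's law: g_Y = g_Y* - β × Δu, so Δu = (g_Y* - g_Y)/β.
Δu = (2.08 - 3.92)/1.6 = -1.84/1.6 = -1.15 percentage points.
Year-end unemployment = 7.67 - 1.15 = 6.52%.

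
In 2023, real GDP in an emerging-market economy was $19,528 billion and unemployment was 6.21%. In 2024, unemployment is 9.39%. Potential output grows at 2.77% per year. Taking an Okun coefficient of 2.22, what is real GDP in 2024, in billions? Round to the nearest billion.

Δu = 9.39 - 6.21 = 3.18 points.
Okun's law (growth form): g_Y = g_Y* - β × Δu = 2.77 - 2.22 × (3.18) = 2.77 - 7.0596 = -4.2896%.
Real GDP in the next year = 19528 × (1 - 4.2896/100) = 19528 × 0.957104 ≈ 18690 billion.

$18,690 billion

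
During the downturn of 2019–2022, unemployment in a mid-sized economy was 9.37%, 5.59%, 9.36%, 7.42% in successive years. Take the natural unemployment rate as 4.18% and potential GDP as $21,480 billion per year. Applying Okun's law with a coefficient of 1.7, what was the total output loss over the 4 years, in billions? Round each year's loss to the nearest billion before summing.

$5,485 billion

Year 2019: gap = -1.7 × (9.37 - 4.18) = -8.823%, loss ≈ 21480 × 8.823/100 ≈ 1895.
Year 2020: gap = -1.7 × (5.59 - 4.18) = -2.397%, loss ≈ 21480 × 2.397/100 ≈ 515.
Year 2021: gap = -1.7 × (9.36 - 4.18) = -8.806%, loss ≈ 21480 × 8.806/100 ≈ 1892.
Year 2022: gap = -1.7 × (7.42 - 4.18) = -5.508%, loss ≈ 21480 × 5.508/100 ≈ 1183.
Total lost output = 1895 + 515 + 1892 + 1183 = 5485 billion.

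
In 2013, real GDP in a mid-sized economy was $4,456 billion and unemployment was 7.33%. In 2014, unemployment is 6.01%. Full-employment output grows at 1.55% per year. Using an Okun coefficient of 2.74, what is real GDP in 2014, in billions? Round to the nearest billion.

$4,686 billion

Δu = 6.01 - 7.33 = -1.32 points.
Okun's law (growth form): g_Y = g_Y* - β × Δu = 1.55 - 2.74 × (-1.32) = 1.55 + 3.6168 = 5.1668%.
Real GDP in the next year = 4456 × (1 + 5.1668/100) = 4456 × 1.051668 ≈ 4686 billion.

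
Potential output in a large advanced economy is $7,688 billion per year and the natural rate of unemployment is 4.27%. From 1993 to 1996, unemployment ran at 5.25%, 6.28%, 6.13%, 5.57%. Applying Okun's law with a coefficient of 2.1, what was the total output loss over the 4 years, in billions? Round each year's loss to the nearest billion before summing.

Year 1993: gap = -2.1 × (5.25 - 4.27) = -2.058%, loss ≈ 7688 × 2.058/100 ≈ 158.
Year 1994: gap = -2.1 × (6.28 - 4.27) = -4.221%, loss ≈ 7688 × 4.221/100 ≈ 325.
Year 1995: gap = -2.1 × (6.13 - 4.27) = -3.906%, loss ≈ 7688 × 3.906/100 ≈ 300.
Year 1996: gap = -2.1 × (5.57 - 4.27) = -2.73%, loss ≈ 7688 × 2.73/100 ≈ 210.
Total lost output = 158 + 325 + 300 + 210 = 993 billion.

$993 billion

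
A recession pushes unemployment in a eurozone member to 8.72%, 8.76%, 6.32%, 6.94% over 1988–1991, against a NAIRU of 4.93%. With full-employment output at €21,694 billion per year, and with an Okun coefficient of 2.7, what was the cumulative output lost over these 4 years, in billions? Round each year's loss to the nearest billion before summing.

€6,454 billion

Year 1988: gap = -2.7 × (8.72 - 4.93) = -10.233%, loss ≈ 21694 × 10.233/100 ≈ 2220.
Year 1989: gap = -2.7 × (8.76 - 4.93) = -10.341%, loss ≈ 21694 × 10.341/100 ≈ 2243.
Year 1990: gap = -2.7 × (6.32 - 4.93) = -3.753%, loss ≈ 21694 × 3.753/100 ≈ 814.
Year 1991: gap = -2.7 × (6.94 - 4.93) = -5.427%, loss ≈ 21694 × 5.427/100 ≈ 1177.
Total lost output = 2220 + 2243 + 814 + 1177 = 6454 billion.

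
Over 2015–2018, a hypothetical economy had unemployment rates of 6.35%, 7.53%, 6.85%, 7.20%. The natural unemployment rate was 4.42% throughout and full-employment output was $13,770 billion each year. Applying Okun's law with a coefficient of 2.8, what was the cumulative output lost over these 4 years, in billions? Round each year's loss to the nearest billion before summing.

$3,952 billion

Year 2015: gap = -2.8 × (6.35 - 4.42) = -5.404%, loss ≈ 13770 × 5.404/100 ≈ 744.
Year 2016: gap = -2.8 × (7.53 - 4.42) = -8.708%, loss ≈ 13770 × 8.708/100 ≈ 1199.
Year 2017: gap = -2.8 × (6.85 - 4.42) = -6.804%, loss ≈ 13770 × 6.804/100 ≈ 937.
Year 2018: gap = -2.8 × (7.2 - 4.42) = -7.784%, loss ≈ 13770 × 7.784/100 ≈ 1072.
Total lost output = 744 + 1199 + 937 + 1072 = 3952 billion.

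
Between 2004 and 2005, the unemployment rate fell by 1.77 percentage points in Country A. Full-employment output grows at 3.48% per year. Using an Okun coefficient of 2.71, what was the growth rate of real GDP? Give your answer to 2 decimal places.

Growth-rate Okun's law: g_Y = g_Y* - β × Δu.
g_Y = 3.48 - 2.71 × (-1.77) = 3.48 + 4.7967 = 8.2767%, i.e. 8.28% to 2 d.p.

8.28%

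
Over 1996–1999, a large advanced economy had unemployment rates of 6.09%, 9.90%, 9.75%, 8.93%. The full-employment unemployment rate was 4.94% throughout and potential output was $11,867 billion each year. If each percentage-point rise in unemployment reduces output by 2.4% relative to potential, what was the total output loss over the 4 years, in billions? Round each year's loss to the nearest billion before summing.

Year 1996: gap = -2.4 × (6.09 - 4.94) = -2.76%, loss ≈ 11867 × 2.76/100 ≈ 328.
Year 1997: gap = -2.4 × (9.9 - 4.94) = -11.904%, loss ≈ 11867 × 11.904/100 ≈ 1413.
Year 1998: gap = -2.4 × (9.75 - 4.94) = -11.544%, loss ≈ 11867 × 11.544/100 ≈ 1370.
Year 1999: gap = -2.4 × (8.93 - 4.94) = -9.576%, loss ≈ 11867 × 9.576/100 ≈ 1136.
Total lost output = 328 + 1413 + 1370 + 1136 = 4247 billion.

$4,247 billion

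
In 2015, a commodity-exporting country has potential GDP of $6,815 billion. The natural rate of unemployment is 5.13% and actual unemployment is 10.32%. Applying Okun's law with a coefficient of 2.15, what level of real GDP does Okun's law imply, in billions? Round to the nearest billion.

$6,055 billion

Unemployment gap = 10.32 - 5.13 = 5.19 points, so the output gap is -2.15 × 5.19 = -11.1585%.
Actual GDP = 6815 × (1 - 11.1585/100) = 6815 × 0.888415 ≈ 6055 billion.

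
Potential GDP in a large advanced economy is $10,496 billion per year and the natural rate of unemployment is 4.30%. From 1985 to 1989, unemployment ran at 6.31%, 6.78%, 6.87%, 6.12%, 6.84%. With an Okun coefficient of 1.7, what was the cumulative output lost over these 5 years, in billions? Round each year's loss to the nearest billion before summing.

Year 1985: gap = -1.7 × (6.31 - 4.3) = -3.417%, loss ≈ 10496 × 3.417/100 ≈ 359.
Year 1986: gap = -1.7 × (6.78 - 4.3) = -4.216%, loss ≈ 10496 × 4.216/100 ≈ 443.
Year 1987: gap = -1.7 × (6.87 - 4.3) = -4.369%, loss ≈ 10496 × 4.369/100 ≈ 459.
Year 1988: gap = -1.7 × (6.12 - 4.3) = -3.094%, loss ≈ 10496 × 3.094/100 ≈ 325.
Year 1989: gap = -1.7 × (6.84 - 4.3) = -4.318%, loss ≈ 10496 × 4.318/100 ≈ 453.
Total lost output = 359 + 443 + 459 + 325 + 453 = 2039 billion.

$2,039 billion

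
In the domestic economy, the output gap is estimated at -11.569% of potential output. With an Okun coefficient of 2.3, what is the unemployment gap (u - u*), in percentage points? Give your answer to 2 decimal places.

Okun's law: output gap = -β × (u - u*), so u - u* = -(output gap)/β.
u - u* = -(-11.569)/2.3 = 5.03 percentage points.

5.03 percentage points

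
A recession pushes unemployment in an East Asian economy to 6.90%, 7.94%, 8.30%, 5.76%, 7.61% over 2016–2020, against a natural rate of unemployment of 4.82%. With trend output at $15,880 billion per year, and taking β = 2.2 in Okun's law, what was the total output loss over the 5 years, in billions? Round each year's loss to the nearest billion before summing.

$4,336 billion

Year 2016: gap = -2.2 × (6.9 - 4.82) = -4.576%, loss ≈ 15880 × 4.576/100 ≈ 727.
Year 2017: gap = -2.2 × (7.94 - 4.82) = -6.864%, loss ≈ 15880 × 6.864/100 ≈ 1090.
Year 2018: gap = -2.2 × (8.3 - 4.82) = -7.656%, loss ≈ 15880 × 7.656/100 ≈ 1216.
Year 2019: gap = -2.2 × (5.76 - 4.82) = -2.068%, loss ≈ 15880 × 2.068/100 ≈ 328.
Year 2020: gap = -2.2 × (7.61 - 4.82) = -6.138%, loss ≈ 15880 × 6.138/100 ≈ 975.
Total lost output = 727 + 1090 + 1216 + 328 + 975 = 4336 billion.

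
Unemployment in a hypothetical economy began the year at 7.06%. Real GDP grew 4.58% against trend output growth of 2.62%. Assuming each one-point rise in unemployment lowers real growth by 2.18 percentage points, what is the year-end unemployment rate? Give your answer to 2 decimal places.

6.16%

Growth-rate Okun's law: g_Y = g_Y* - β × Δu, so Δu = (g_Y* - g_Y)/β.
Δu = (2.62 - 4.58)/2.18 = -1.96/2.18 = -0.90 percentage points.
Year-end unemployment = 7.06 - 0.9 = 6.16%.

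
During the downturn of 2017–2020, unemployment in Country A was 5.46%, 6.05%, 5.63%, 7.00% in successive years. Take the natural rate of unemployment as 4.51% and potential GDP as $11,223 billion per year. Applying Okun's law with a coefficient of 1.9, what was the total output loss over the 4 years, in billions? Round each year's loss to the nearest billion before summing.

$1,301 billion

Year 2017: gap = -1.9 × (5.46 - 4.51) = -1.805%, loss ≈ 11223 × 1.805/100 ≈ 203.
Year 2018: gap = -1.9 × (6.05 - 4.51) = -2.926%, loss ≈ 11223 × 2.926/100 ≈ 328.
Year 2019: gap = -1.9 × (5.63 - 4.51) = -2.128%, loss ≈ 11223 × 2.128/100 ≈ 239.
Year 2020: gap = -1.9 × (7 - 4.51) = -4.731%, loss ≈ 11223 × 4.731/100 ≈ 531.
Total lost output = 203 + 328 + 239 + 531 = 1301 billion.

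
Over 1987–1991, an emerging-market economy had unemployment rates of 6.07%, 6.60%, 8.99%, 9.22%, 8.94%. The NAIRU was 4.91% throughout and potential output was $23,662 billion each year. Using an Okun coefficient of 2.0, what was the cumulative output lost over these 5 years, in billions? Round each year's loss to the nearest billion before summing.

$7,227 billion

Year 1987: gap = -2.0 × (6.07 - 4.91) = -2.32%, loss ≈ 23662 × 2.32/100 ≈ 549.
Year 1988: gap = -2.0 × (6.6 - 4.91) = -3.38%, loss ≈ 23662 × 3.38/100 ≈ 800.
Year 1989: gap = -2.0 × (8.99 - 4.91) = -8.16%, loss ≈ 23662 × 8.16/100 ≈ 1931.
Year 1990: gap = -2.0 × (9.22 - 4.91) = -8.62%, loss ≈ 23662 × 8.62/100 ≈ 2040.
Year 1991: gap = -2.0 × (8.94 - 4.91) = -8.06%, loss ≈ 23662 × 8.06/100 ≈ 1907.
Total lost output = 549 + 800 + 1931 + 2040 + 1907 = 7227 billion.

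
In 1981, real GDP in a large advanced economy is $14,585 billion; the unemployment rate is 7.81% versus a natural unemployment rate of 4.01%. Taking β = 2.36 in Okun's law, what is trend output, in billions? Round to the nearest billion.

Unemployment gap = 7.81 - 4.01 = 3.8 points, so output gap = -2.36 × 3.8 = -8.968%.
Since Y = Y* × (1 + gap/100), Y* = 14585/0.91032 ≈ 16022 billion.

$16,022 billion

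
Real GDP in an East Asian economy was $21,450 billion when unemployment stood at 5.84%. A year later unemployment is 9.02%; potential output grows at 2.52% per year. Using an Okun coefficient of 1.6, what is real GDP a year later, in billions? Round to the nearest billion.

Δu = 9.02 - 5.84 = 3.18 points.
Okun's law (growth form): g_Y = g_Y* - β × Δu = 2.52 - 1.6 × (3.18) = 2.52 - 5.088 = -2.568%.
Real GDP in the next year = 21450 × (1 - 2.568/100) = 21450 × 0.97432 ≈ 20899 billion.

$20,899 billion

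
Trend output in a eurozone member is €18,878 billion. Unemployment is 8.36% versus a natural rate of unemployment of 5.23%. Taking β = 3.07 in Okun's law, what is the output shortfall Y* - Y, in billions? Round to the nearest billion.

Output gap = -3.07 × (8.36 - 5.23) = -3.07 × 3.13 = -9.6091%.
Actual GDP ≈ 18878 × 0.903909 ≈ 17064 billion, so the shortfall is 18878 - 17064 = 1814 billion.

€1,814 billion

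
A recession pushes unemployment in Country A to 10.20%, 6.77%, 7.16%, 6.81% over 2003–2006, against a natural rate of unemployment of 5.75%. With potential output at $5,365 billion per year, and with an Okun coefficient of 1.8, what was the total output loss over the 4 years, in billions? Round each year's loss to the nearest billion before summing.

$767 billion

Year 2003: gap = -1.8 × (10.2 - 5.75) = -8.01%, loss ≈ 5365 × 8.01/100 ≈ 430.
Year 2004: gap = -1.8 × (6.77 - 5.75) = -1.836%, loss ≈ 5365 × 1.836/100 ≈ 99.
Year 2005: gap = -1.8 × (7.16 - 5.75) = -2.538%, loss ≈ 5365 × 2.538/100 ≈ 136.
Year 2006: gap = -1.8 × (6.81 - 5.75) = -1.908%, loss ≈ 5365 × 1.908/100 ≈ 102.
Total lost output = 430 + 99 + 136 + 102 = 767 billion.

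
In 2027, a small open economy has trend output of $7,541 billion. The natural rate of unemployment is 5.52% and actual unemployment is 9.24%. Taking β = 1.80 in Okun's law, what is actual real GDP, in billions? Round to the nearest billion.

$7,036 billion

Unemployment gap = 9.24 - 5.52 = 3.72 points, so the output gap is -1.8 × 3.72 = -6.696%.
Actual GDP = 7541 × (1 - 6.696/100) = 7541 × 0.93304 ≈ 7036 billion.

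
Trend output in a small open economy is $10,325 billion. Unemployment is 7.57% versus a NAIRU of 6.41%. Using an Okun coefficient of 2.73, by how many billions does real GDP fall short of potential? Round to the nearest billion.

Output gap = -2.73 × (7.57 - 6.41) = -2.73 × 1.16 = -3.1668%.
Actual GDP ≈ 10325 × 0.968332 ≈ 9998 billion, so the shortfall is 10325 - 9998 = 327 billion.

$327 billion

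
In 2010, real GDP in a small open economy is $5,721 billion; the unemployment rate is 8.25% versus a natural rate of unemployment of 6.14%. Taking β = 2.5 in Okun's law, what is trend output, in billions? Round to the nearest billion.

$6,040 billion

Unemployment gap = 8.25 - 6.14 = 2.11 points, so output gap = -2.5 × 2.11 = -5.275%.
Since Y = Y* × (1 + gap/100), Y* = 5721/0.94725 ≈ 6040 billion.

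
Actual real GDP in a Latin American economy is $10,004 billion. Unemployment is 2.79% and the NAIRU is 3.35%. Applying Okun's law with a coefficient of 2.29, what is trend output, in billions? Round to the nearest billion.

Unemployment gap = 2.79 - 3.35 = -0.56 points, so output gap = -2.29 × (-0.56) = 1.2824%.
Since Y = Y* × (1 + gap/100), Y* = 10004/1.012824 ≈ 9877 billion.

$9,877 billion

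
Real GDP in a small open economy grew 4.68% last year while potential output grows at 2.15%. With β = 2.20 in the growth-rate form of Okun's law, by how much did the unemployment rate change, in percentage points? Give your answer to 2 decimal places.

Growth-rate Okun's law: g_Y = g_Y* - β × Δu, so Δu = (g_Y* - g_Y)/β.
Δu = (2.15 - 4.68)/2.20 = -2.53/2.20 = -1.15 percentage points.

-1.15 percentage points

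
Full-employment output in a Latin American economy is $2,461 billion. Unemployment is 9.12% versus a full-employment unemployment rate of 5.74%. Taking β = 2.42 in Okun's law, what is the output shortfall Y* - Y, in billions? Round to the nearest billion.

$201 billion

Output gap = -2.42 × (9.12 - 5.74) = -2.42 × 3.38 = -8.1796%.
Actual GDP ≈ 2461 × 0.918204 ≈ 2260 billion, so the shortfall is 2461 - 2260 = 201 billion.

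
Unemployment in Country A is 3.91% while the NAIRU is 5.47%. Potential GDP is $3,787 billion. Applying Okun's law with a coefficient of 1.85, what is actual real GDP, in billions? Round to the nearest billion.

$3,896 billion

Unemployment gap = 3.91 - 5.47 = -1.56 points, so the output gap is -1.85 × (-1.56) = 2.886%.
Actual GDP = 3787 × (1 + 2.886/100) = 3787 × 1.02886 ≈ 3896 billion.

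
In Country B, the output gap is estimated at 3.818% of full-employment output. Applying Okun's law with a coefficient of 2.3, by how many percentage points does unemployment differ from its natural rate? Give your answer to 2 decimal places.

Okun's law: output gap = -β × (u - u*), so u - u* = -(output gap)/β.
u - u* = -(3.818)/2.3 = -1.66 percentage points.

-1.66 percentage points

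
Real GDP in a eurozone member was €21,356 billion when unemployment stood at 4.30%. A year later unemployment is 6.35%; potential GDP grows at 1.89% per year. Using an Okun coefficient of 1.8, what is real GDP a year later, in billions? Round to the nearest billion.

€20,972 billion

Δu = 6.35 - 4.3 = 2.05 points.
Okun's law (growth form): g_Y = g_Y* - β × Δu = 1.89 - 1.8 × (2.05) = 1.89 - 3.69 = -1.8%.
Real GDP in the next year = 21356 × (1 - 1.8/100) = 21356 × 0.982 ≈ 20972 billion.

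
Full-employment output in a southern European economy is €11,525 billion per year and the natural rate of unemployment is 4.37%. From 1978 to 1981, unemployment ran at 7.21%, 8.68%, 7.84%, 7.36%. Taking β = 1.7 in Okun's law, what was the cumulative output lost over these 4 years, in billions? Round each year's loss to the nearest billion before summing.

€2,666 billion

Year 1978: gap = -1.7 × (7.21 - 4.37) = -4.828%, loss ≈ 11525 × 4.828/100 ≈ 556.
Year 1979: gap = -1.7 × (8.68 - 4.37) = -7.327%, loss ≈ 11525 × 7.327/100 ≈ 844.
Year 1980: gap = -1.7 × (7.84 - 4.37) = -5.899%, loss ≈ 11525 × 5.899/100 ≈ 680.
Year 1981: gap = -1.7 × (7.36 - 4.37) = -5.083%, loss ≈ 11525 × 5.083/100 ≈ 586.
Total lost output = 556 + 844 + 680 + 586 = 2666 billion.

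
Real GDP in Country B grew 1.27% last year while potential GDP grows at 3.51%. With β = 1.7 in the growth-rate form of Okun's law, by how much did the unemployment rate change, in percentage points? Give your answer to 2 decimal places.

Growth-rate Okun's law: g_Y = g_Y* - β × Δu, so Δu = (g_Y* - g_Y)/β.
Δu = (3.51 - 1.27)/1.7 = 2.24/1.7 = 1.32 percentage points.

1.32 percentage points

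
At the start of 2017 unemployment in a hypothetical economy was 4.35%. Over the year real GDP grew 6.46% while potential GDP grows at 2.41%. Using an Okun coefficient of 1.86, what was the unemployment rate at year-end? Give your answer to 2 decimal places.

Growth-rate Okun's law: g_Y = g_Y* - β × Δu, so Δu = (g_Y* - g_Y)/β.
Δu = (2.41 - 6.46)/1.86 = -4.05/1.86 = -2.18 percentage points.
Year-end unemployment = 4.35 - 2.18 = 2.17%.

2.17%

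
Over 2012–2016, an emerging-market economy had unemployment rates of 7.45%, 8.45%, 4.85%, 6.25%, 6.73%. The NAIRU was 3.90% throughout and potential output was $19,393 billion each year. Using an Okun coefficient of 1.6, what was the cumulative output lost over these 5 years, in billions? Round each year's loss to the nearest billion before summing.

$4,416 billion

Year 2012: gap = -1.6 × (7.45 - 3.9) = -5.68%, loss ≈ 19393 × 5.68/100 ≈ 1102.
Year 2013: gap = -1.6 × (8.45 - 3.9) = -7.28%, loss ≈ 19393 × 7.28/100 ≈ 1412.
Year 2014: gap = -1.6 × (4.85 - 3.9) = -1.52%, loss ≈ 19393 × 1.52/100 ≈ 295.
Year 2015: gap = -1.6 × (6.25 - 3.9) = -3.76%, loss ≈ 19393 × 3.76/100 ≈ 729.
Year 2016: gap = -1.6 × (6.73 - 3.9) = -4.528%, loss ≈ 19393 × 4.528/100 ≈ 878.
Total lost output = 1102 + 1412 + 295 + 729 + 878 = 4416 billion.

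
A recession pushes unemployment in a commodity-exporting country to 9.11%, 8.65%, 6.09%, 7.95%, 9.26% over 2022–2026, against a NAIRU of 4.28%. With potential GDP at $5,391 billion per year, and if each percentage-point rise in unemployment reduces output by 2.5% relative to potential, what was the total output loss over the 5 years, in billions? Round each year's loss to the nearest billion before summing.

Year 2022: gap = -2.5 × (9.11 - 4.28) = -12.075%, loss ≈ 5391 × 12.075/100 ≈ 651.
Year 2023: gap = -2.5 × (8.65 - 4.28) = -10.925%, loss ≈ 5391 × 10.925/100 ≈ 589.
Year 2024: gap = -2.5 × (6.09 - 4.28) = -4.525%, loss ≈ 5391 × 4.525/100 ≈ 244.
Year 2025: gap = -2.5 × (7.95 - 4.28) = -9.175%, loss ≈ 5391 × 9.175/100 ≈ 495.
Year 2026: gap = -2.5 × (9.26 - 4.28) = -12.45%, loss ≈ 5391 × 12.45/100 ≈ 671.
Total lost output = 651 + 589 + 244 + 495 + 671 = 2650 billion.

$2,650 billion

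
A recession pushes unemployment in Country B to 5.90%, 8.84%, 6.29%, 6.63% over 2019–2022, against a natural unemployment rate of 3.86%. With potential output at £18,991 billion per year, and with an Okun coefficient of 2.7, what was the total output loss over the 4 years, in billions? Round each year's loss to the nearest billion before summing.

£6,266 billion

Year 2019: gap = -2.7 × (5.9 - 3.86) = -5.508%, loss ≈ 18991 × 5.508/100 ≈ 1046.
Year 2020: gap = -2.7 × (8.84 - 3.86) = -13.446%, loss ≈ 18991 × 13.446/100 ≈ 2554.
Year 2021: gap = -2.7 × (6.29 - 3.86) = -6.561%, loss ≈ 18991 × 6.561/100 ≈ 1246.
Year 2022: gap = -2.7 × (6.63 - 3.86) = -7.479%, loss ≈ 18991 × 7.479/100 ≈ 1420.
Total lost output = 1046 + 2554 + 1246 + 1420 = 6266 billion.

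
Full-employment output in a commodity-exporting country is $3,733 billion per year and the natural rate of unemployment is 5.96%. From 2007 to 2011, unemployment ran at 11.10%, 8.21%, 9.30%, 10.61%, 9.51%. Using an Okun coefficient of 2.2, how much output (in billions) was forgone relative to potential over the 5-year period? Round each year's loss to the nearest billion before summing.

Year 2007: gap = -2.2 × (11.1 - 5.96) = -11.308%, loss ≈ 3733 × 11.308/100 ≈ 422.
Year 2008: gap = -2.2 × (8.21 - 5.96) = -4.95%, loss ≈ 3733 × 4.95/100 ≈ 185.
Year 2009: gap = -2.2 × (9.3 - 5.96) = -7.348%, loss ≈ 3733 × 7.348/100 ≈ 274.
Year 2010: gap = -2.2 × (10.61 - 5.96) = -10.23%, loss ≈ 3733 × 10.23/100 ≈ 382.
Year 2011: gap = -2.2 × (9.51 - 5.96) = -7.81%, loss ≈ 3733 × 7.81/100 ≈ 292.
Total lost output = 422 + 185 + 274 + 382 + 292 = 1555 billion.

$1,555 billion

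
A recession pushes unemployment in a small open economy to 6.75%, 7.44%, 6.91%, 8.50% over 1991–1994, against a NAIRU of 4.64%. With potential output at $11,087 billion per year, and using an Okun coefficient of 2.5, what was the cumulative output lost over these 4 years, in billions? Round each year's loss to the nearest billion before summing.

Year 1991: gap = -2.5 × (6.75 - 4.64) = -5.275%, loss ≈ 11087 × 5.275/100 ≈ 585.
Year 1992: gap = -2.5 × (7.44 - 4.64) = -7%, loss ≈ 11087 × 7/100 ≈ 776.
Year 1993: gap = -2.5 × (6.91 - 4.64) = -5.675%, loss ≈ 11087 × 5.675/100 ≈ 629.
Year 1994: gap = -2.5 × (8.5 - 4.64) = -9.65%, loss ≈ 11087 × 9.65/100 ≈ 1070.
Total lost output = 585 + 776 + 629 + 1070 = 3060 billion.

$3,060 billion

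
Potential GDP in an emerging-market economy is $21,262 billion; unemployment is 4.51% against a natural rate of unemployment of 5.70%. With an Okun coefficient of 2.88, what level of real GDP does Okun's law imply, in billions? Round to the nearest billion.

$21,991 billion

Unemployment gap = 4.51 - 5.7 = -1.19 points, so the output gap is -2.88 × (-1.19) = 3.4272%.
Actual GDP = 21262 × (1 + 3.4272/100) = 21262 × 1.034272 ≈ 21991 billion.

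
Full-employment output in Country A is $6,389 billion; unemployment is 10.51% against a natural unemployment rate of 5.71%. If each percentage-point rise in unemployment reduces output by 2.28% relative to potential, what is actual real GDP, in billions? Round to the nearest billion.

Unemployment gap = 10.51 - 5.71 = 4.8 points, so the output gap is -2.28 × 4.8 = -10.944%.
Actual GDP = 6389 × (1 - 10.944/100) = 6389 × 0.89056 ≈ 5690 billion.

$5,690 billion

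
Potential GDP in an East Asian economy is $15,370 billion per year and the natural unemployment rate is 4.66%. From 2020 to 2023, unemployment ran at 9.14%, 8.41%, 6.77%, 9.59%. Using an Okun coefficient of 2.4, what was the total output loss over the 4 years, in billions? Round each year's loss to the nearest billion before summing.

Year 2020: gap = -2.4 × (9.14 - 4.66) = -10.752%, loss ≈ 15370 × 10.752/100 ≈ 1653.
Year 2021: gap = -2.4 × (8.41 - 4.66) = -9%, loss ≈ 15370 × 9/100 ≈ 1383.
Year 2022: gap = -2.4 × (6.77 - 4.66) = -5.064%, loss ≈ 15370 × 5.064/100 ≈ 778.
Year 2023: gap = -2.4 × (9.59 - 4.66) = -11.832%, loss ≈ 15370 × 11.832/100 ≈ 1819.
Total lost output = 1653 + 1383 + 778 + 1819 = 5633 billion.

$5,633 billion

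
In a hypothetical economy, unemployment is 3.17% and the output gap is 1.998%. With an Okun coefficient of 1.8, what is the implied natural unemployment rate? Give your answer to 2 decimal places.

4.28%

From Okun's law, u - u* = -(output gap)/β = -(1.998)/1.8 = -1.11 points.
So u* = 3.17 + 1.11 = 4.28%.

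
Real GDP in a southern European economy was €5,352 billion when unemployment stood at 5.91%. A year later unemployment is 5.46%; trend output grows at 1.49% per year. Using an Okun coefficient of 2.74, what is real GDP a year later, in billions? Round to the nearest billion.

€5,498 billion

Δu = 5.46 - 5.91 = -0.45 points.
Okun's law (growth form): g_Y = g_Y* - β × Δu = 1.49 - 2.74 × (-0.45) = 1.49 + 1.233 = 2.723%.
Real GDP in the next year = 5352 × (1 + 2.723/100) = 5352 × 1.02723 ≈ 5498 billion.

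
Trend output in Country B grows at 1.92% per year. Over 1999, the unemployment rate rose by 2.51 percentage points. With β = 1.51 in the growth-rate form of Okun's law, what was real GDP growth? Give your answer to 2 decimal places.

-1.87%

Growth-rate Okun's law: g_Y = g_Y* - β × Δu.
g_Y = 1.92 - 1.51 × (2.51) = 1.92 - 3.7901 = -1.8701%, i.e. -1.87% to 2 d.p.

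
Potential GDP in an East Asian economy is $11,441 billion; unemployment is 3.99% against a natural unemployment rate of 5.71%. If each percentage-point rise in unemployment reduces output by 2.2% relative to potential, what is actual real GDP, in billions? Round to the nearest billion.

Unemployment gap = 3.99 - 5.71 = -1.72 points, so the output gap is -2.2 × (-1.72) = 3.784%.
Actual GDP = 11441 × (1 + 3.784/100) = 11441 × 1.03784 ≈ 11874 billion.

$11,874 billion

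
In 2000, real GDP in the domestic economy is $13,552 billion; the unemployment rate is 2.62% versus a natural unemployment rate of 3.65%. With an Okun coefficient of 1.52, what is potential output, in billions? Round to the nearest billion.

$13,343 billion

Unemployment gap = 2.62 - 3.65 = -1.03 points, so output gap = -1.52 × (-1.03) = 1.5656%.
Since Y = Y* × (1 + gap/100), Y* = 13552/1.015656 ≈ 13343 billion.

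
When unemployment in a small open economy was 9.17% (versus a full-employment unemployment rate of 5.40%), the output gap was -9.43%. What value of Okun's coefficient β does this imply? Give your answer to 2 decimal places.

Okun's law: output gap = -β × (u - u*).
-9.43 = -β × (9.17 - 5.4) = -β × 3.77, so β = 9.43/3.77 = 2.50.

β ≈ 2.50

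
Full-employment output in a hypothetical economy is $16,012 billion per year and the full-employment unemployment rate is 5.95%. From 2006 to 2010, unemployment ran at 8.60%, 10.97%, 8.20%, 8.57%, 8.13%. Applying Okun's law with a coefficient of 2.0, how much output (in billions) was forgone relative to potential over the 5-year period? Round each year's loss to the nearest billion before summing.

Year 2006: gap = -2.0 × (8.6 - 5.95) = -5.3%, loss ≈ 16012 × 5.3/100 ≈ 849.
Year 2007: gap = -2.0 × (10.97 - 5.95) = -10.04%, loss ≈ 16012 × 10.04/100 ≈ 1608.
Year 2008: gap = -2.0 × (8.2 - 5.95) = -4.5%, loss ≈ 16012 × 4.5/100 ≈ 721.
Year 2009: gap = -2.0 × (8.57 - 5.95) = -5.24%, loss ≈ 16012 × 5.24/100 ≈ 839.
Year 2010: gap = -2.0 × (8.13 - 5.95) = -4.36%, loss ≈ 16012 × 4.36/100 ≈ 698.
Total lost output = 849 + 1608 + 721 + 839 + 698 = 4715 billion.

$4,715 billion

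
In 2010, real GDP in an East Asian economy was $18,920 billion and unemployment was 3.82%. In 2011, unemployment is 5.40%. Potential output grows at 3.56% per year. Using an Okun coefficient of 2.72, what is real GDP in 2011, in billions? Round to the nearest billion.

$18,780 billion

Δu = 5.4 - 3.82 = 1.58 points.
Okun's law (growth form): g_Y = g_Y* - β × Δu = 3.56 - 2.72 × (1.58) = 3.56 - 4.2976 = -0.7376%.
Real GDP in the next year = 18920 × (1 - 0.7376/100) = 18920 × 0.992624 ≈ 18780 billion.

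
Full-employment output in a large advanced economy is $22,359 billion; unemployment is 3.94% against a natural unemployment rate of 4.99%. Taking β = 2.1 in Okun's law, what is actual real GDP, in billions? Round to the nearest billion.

$22,852 billion

Unemployment gap = 3.94 - 4.99 = -1.05 points, so the output gap is -2.1 × (-1.05) = 2.205%.
Actual GDP = 22359 × (1 + 2.205/100) = 22359 × 1.02205 ≈ 22852 billion.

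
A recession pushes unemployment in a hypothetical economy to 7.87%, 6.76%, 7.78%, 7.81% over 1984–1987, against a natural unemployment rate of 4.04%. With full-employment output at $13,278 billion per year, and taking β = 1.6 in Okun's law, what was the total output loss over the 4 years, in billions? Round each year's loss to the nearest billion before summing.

Year 1984: gap = -1.6 × (7.87 - 4.04) = -6.128%, loss ≈ 13278 × 6.128/100 ≈ 814.
Year 1985: gap = -1.6 × (6.76 - 4.04) = -4.352%, loss ≈ 13278 × 4.352/100 ≈ 578.
Year 1986: gap = -1.6 × (7.78 - 4.04) = -5.984%, loss ≈ 13278 × 5.984/100 ≈ 795.
Year 1987: gap = -1.6 × (7.81 - 4.04) = -6.032%, loss ≈ 13278 × 6.032/100 ≈ 801.
Total lost output = 814 + 578 + 795 + 801 = 2988 billion.

$2,988 billion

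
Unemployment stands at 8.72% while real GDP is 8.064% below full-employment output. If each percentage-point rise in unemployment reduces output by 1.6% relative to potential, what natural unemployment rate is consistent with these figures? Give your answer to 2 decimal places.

3.68%

From Okun's law, u - u* = -(output gap)/β = -(-8.064)/1.6 = 5.04 points.
So u* = 8.72 - 5.04 = 3.68%.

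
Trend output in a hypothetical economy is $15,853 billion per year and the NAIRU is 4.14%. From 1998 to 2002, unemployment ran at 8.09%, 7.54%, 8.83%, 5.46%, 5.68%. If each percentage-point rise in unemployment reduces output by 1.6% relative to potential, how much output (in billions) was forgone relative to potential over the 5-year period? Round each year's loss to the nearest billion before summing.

$3,780 billion

Year 1998: gap = -1.6 × (8.09 - 4.14) = -6.32%, loss ≈ 15853 × 6.32/100 ≈ 1002.
Year 1999: gap = -1.6 × (7.54 - 4.14) = -5.44%, loss ≈ 15853 × 5.44/100 ≈ 862.
Year 2000: gap = -1.6 × (8.83 - 4.14) = -7.504%, loss ≈ 15853 × 7.504/100 ≈ 1190.
Year 2001: gap = -1.6 × (5.46 - 4.14) = -2.112%, loss ≈ 15853 × 2.112/100 ≈ 335.
Year 2002: gap = -1.6 × (5.68 - 4.14) = -2.464%, loss ≈ 15853 × 2.464/100 ≈ 391.
Total lost output = 1002 + 862 + 1190 + 335 + 391 = 3780 billion.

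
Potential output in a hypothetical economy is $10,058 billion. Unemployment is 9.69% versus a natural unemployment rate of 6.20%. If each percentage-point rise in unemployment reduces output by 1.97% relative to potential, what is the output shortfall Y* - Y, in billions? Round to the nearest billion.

Output gap = -1.97 × (9.69 - 6.2) = -1.97 × 3.49 = -6.8753%.
Actual GDP ≈ 10058 × 0.931247 ≈ 9366 billion, so the shortfall is 10058 - 9366 = 692 billion.

$692 billion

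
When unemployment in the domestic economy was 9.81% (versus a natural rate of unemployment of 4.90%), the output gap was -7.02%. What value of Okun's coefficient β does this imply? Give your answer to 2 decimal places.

β ≈ 1.43

Okun's law: output gap = -β × (u - u*).
-7.02 = -β × (9.81 - 4.9) = -β × 4.91, so β = 7.02/4.91 = 1.43.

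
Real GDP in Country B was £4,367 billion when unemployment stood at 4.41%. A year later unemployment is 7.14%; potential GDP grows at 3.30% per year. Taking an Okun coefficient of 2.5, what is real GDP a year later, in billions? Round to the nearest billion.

£4,213 billion

Δu = 7.14 - 4.41 = 2.73 points.
Okun's law (growth form): g_Y = g_Y* - β × Δu = 3.30 - 2.5 × (2.73) = 3.3 - 6.825 = -3.525%.
Real GDP in the next year = 4367 × (1 - 3.525/100) = 4367 × 0.96475 ≈ 4213 billion.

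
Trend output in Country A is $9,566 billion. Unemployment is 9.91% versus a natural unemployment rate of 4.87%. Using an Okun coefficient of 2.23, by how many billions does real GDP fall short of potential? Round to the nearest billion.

$1,075 billion

Output gap = -2.23 × (9.91 - 4.87) = -2.23 × 5.04 = -11.2392%.
Actual GDP ≈ 9566 × 0.887608 ≈ 8491 billion, so the shortfall is 9566 - 8491 = 1075 billion.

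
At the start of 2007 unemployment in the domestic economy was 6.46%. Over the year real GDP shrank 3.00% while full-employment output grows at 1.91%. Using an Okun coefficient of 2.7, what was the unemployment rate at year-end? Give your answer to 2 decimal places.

Growth-rate Okun's law: g_Y = g_Y* - β × Δu, so Δu = (g_Y* - g_Y)/β.
Δu = (1.91 + 3)/2.7 = 4.91/2.7 = 1.82 percentage points.
Year-end unemployment = 6.46 + 1.82 = 8.28%.

8.28%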